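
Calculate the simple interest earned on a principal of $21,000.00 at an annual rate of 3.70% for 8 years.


Simple interest formula: I = P × r × t
I = $21,000.00 × 0.037 × 8
I = $6,216.00

I = P × r × t = $6,216.00


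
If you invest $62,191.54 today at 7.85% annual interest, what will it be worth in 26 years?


Future value formula: FV = PV × (1 + r)^t
FV = $62,191.54 × (1 + 0.0785)^26
FV = $62,191.54 × 7.1338486
FV = $443,665.03

FV = PV × (1 + r)^t = $443,665.03


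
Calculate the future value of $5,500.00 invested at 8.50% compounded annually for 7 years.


Compound interest formula: A = P(1 + r/n)^(nt)
A = $5,500.00 × (1 + 0.085/1)^(1 × 7)
Growth factor: (1 + 0.085/1)^7 = 1.770142
A = $5,500.00 × 1.770142
A = $9,735.78

A = P(1 + r/n)^(nt) = $9,735.78


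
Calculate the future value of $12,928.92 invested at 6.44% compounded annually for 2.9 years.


Compound interest formula: A = P(1 + r/n)^(nt)
A = $12,928.92 × (1 + 0.0644/1)^(1 × 2.9)
Growth factor: (1 + 0.0644/1)^2.9 = 1.198406
A = $12,928.92 × 1.198406
A = $15,494.10

A = P(1 + r/n)^(nt) = $15,494.10


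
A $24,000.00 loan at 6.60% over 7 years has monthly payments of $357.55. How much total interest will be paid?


Total paid over the life of the loan = PMT × n.
Total paid = $357.55 × 84 = $30,034.20
Total interest = total paid − principal = $30,034.20 − $24,000.00 = $6,034.20

Total interest = (PMT × n) - PV = $6,034.20


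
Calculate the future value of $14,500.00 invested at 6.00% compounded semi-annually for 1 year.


Compound interest formula: A = P(1 + r/n)^(nt)
A = $14,500.00 × (1 + 0.06/2)^(2 × 1)
Growth factor: (1 + 0.06/2)^2 = 1.060900
A = $14,500.00 × 1.060900
A = $15,383.05

A = P(1 + r/n)^(nt) = $15,383.05


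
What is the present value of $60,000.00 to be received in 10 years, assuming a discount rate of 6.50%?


Present value formula: PV = FV / (1 + r)^t
PV = $60,000.00 / (1 + 0.065)^10
PV = $60,000.00 / 1.8771375
PV = $31,963.56

PV = FV / (1 + r)^t = $31,963.56


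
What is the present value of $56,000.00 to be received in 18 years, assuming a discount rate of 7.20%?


Present value formula: PV = FV / (1 + r)^t
PV = $56,000.00 / (1 + 0.072)^18
PV = $56,000.00 / 3.4954745
PV = $16,020.71

PV = FV / (1 + r)^t = $16,020.71


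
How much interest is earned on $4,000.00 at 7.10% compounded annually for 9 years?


Compound interest earned = final amount − principal.
A = P(1 + r/n)^(nt) = $4,000.00 × (1 + 0.071/1)^(1 × 9) = $7,415.92
Interest = A − P = $7,415.92 − $4,000.00 = $3,415.92

Interest = A - P = $3,415.92


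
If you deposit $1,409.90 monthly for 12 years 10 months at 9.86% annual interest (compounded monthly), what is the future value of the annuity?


Future value of an ordinary annuity: FV = PMT × ((1 + r)^n − 1) / r
Monthly rate r = 0.0986/12 ≈ 0.00821667, n = 154
FV = $1,409.90 × ((1 + 0.0986/12)^154 − 1) / (0.0986/12)
FV = $1,409.90 × 307.437812
FV = $433,456.57

FV = PMT × ((1+r)^n - 1)/r = $433,456.57


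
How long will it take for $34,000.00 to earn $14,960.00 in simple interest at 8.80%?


Rearrange the simple interest formula for t:
I = P × r × t  ⇒  t = I / (P × r)
t = $14,960.00 / ($34,000.00 × 0.088)
t = 5

t = I/(P×r) = 5 years


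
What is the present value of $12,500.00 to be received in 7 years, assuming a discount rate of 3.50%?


Present value formula: PV = FV / (1 + r)^t
PV = $12,500.00 / (1 + 0.035)^7
PV = $12,500.00 / 1.272279
PV = $9,824.89

PV = FV / (1 + r)^t = $9,824.89


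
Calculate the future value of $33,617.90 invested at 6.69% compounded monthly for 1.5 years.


Compound interest formula: A = P(1 + r/n)^(nt)
A = $33,617.90 × (1 + 0.0669/12)^(12 × 1.5)
Growth factor: (1 + 0.0669/12)^18 = 1.1052497
A = $33,617.90 × 1.1052497
A = $37,156.17

A = P(1 + r/n)^(nt) = $37,156.17


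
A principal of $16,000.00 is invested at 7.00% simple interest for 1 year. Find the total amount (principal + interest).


Total amount formula: A = P(1 + rt) = P + P·r·t
Interest: I = P × r × t = $16,000.00 × 0.07 × 1 = $1,120.00
A = P + I = $16,000.00 + $1,120.00 = $17,120.00

A = P + I = P(1 + rt) = $17,120.00


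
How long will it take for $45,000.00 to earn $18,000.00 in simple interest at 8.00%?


Rearrange the simple interest formula for t:
I = P × r × t  ⇒  t = I / (P × r)
t = $18,000.00 / ($45,000.00 × 0.08)
t = 5

t = I/(P×r) = 5 years


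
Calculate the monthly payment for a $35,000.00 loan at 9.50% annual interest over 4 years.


Loan payment formula: PMT = PV × r / (1 − (1 + r)^(−n))
Monthly rate r = 0.095/12 ≈ 0.00791667, n = 48 months
Denominator: 1 − (1 + 0.095/12)^(−48) = 0.315115
PMT = $35,000.00 × (0.095/12) / 0.315115
PMT = $879.31 per month

PMT = PV × r / (1-(1+r)^(-n)) = $879.31/month


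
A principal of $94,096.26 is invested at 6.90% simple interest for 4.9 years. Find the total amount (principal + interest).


Total amount formula: A = P(1 + rt) = P + P·r·t
Interest: I = P × r × t = $94,096.26 × 0.069 × 4.9 = $31,813.95
A = P + I = $94,096.26 + $31,813.95 = $125,910.21

A = P + I = P(1 + rt) = $125,910.21


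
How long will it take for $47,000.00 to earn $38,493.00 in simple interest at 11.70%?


Rearrange the simple interest formula for t:
I = P × r × t  ⇒  t = I / (P × r)
t = $38,493.00 / ($47,000.00 × 0.117)
t = 7

t = I/(P×r) = 7 years


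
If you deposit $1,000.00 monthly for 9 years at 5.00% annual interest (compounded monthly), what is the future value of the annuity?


Future value of an ordinary annuity: FV = PMT × ((1 + r)^n − 1) / r
Monthly rate r = 0.05/12 ≈ 0.00416667, n = 108
FV = $1,000.00 × ((1 + 0.05/12)^108 − 1) / (0.05/12)
FV = $1,000.00 × 136.043196
FV = $136,043.20

FV = PMT × ((1+r)^n - 1)/r = $136,043.20


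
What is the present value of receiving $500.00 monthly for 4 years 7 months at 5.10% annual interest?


Present value of an ordinary annuity: PV = PMT × (1 − (1 + r)^(−n)) / r
Monthly rate r = 0.051/12 = 0.00425, n = 55
PV = $500.00 × (1 − (1 + 0.051/12)^(−55)) / (0.051/12)
PV = $500.00 × 48.952506
PV = $24,476.25

PV = PMT × (1-(1+r)^(-n))/r = $24,476.25


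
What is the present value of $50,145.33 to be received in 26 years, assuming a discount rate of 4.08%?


Present value formula: PV = FV / (1 + r)^t
PV = $50,145.33 / (1 + 0.0408)^26
PV = $50,145.33 / 2.828456
PV = $17,728.87

PV = FV / (1 + r)^t = $17,728.87


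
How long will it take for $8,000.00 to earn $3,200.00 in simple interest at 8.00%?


Rearrange the simple interest formula for t:
I = P × r × t  ⇒  t = I / (P × r)
t = $3,200.00 / ($8,000.00 × 0.08)
t = 5

t = I/(P×r) = 5 years


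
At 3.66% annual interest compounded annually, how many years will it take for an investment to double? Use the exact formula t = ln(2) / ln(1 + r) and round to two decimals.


Doubling condition: (1 + r)^t = 2
Take ln of both sides: t × ln(1 + r) = ln(2)
t = ln(2) / ln(1 + r)
t = 0.693147 / 0.035946
t = 19.28

t = ln(2) / ln(1 + r) = 19.28 years


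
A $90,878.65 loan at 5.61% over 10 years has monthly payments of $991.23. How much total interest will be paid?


Total paid over the life of the loan = PMT × n.
Total paid = $991.23 × 120 = $118,947.60
Total interest = total paid − principal = $118,947.60 − $90,878.65 = $28,068.95

Total interest = (PMT × n) - PV = $28,068.95


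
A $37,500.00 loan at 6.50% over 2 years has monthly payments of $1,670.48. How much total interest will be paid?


Total paid over the life of the loan = PMT × n.
Total paid = $1,670.48 × 24 = $40,091.52
Total interest = total paid − principal = $40,091.52 − $37,500.00 = $2,591.52

Total interest = (PMT × n) - PV = $2,591.52


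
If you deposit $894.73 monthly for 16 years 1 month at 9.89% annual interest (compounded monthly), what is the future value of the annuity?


Future value of an ordinary annuity: FV = PMT × ((1 + r)^n − 1) / r
Monthly rate r = 0.0989/12 ≈ 0.00824167, n = 193
FV = $894.73 × ((1 + 0.0989/12)^193 − 1) / (0.0989/12)
FV = $894.73 × 470.173421
FV = $420,678.26

FV = PMT × ((1+r)^n - 1)/r = $420,678.26


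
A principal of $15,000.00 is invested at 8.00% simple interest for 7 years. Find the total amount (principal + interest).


Total amount formula: A = P(1 + rt) = P + P·r·t
Interest: I = P × r × t = $15,000.00 × 0.08 × 7 = $8,400.00
A = P + I = $15,000.00 + $8,400.00 = $23,400.00

A = P + I = P(1 + rt) = $23,400.00


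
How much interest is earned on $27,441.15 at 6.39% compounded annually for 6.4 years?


Compound interest earned = final amount − principal.
A = P(1 + r/n)^(nt) = $27,441.15 × (1 + 0.0639/1)^(1 × 6.4) = $40,791.29
Interest = A − P = $40,791.29 − $27,441.15 = $13,350.14

Interest = A - P = $13,350.14


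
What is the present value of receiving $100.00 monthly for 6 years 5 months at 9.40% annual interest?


Present value of an ordinary annuity: PV = PMT × (1 − (1 + r)^(−n)) / r
Monthly rate r = 0.094/12 ≈ 0.00783333, n = 77
PV = $100.00 × (1 − (1 + 0.094/12)^(−77)) / (0.094/12)
PV = $100.00 × 57.655698
PV = $5,765.57

PV = PMT × (1-(1+r)^(-n))/r = $5,765.57


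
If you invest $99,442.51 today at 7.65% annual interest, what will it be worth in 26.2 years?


Future value formula: FV = PV × (1 + r)^t
FV = $99,442.51 × (1 + 0.0765)^26.2
FV = $99,442.51 × 6.8987069
FV = $686,024.73

FV = PV × (1 + r)^t = $686,024.73


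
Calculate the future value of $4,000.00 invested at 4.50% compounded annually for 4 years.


Compound interest formula: A = P(1 + r/n)^(nt)
A = $4,000.00 × (1 + 0.045/1)^(1 × 4)
Growth factor: (1 + 0.045/1)^4 = 1.1925186
A = $4,000.00 × 1.1925186
A = $4,770.07

A = P(1 + r/n)^(nt) = $4,770.07


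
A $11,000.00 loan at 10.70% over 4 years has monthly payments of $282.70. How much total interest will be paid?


Total paid over the life of the loan = PMT × n.
Total paid = $282.70 × 48 = $13,569.60
Total interest = total paid − principal = $13,569.60 − $11,000.00 = $2,569.60

Total interest = (PMT × n) - PV = $2,569.60


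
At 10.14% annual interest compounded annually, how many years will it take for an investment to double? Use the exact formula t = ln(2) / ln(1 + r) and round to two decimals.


Doubling condition: (1 + r)^t = 2
Take ln of both sides: t × ln(1 + r) = ln(2)
t = ln(2) / ln(1 + r)
t = 0.693147 / 0.096582
t = 7.18

t = ln(2) / ln(1 + r) = 7.18 years


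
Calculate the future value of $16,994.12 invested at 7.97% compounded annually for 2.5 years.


Compound interest formula: A = P(1 + r/n)^(nt)
A = $16,994.12 × (1 + 0.0797/1)^(1 × 2.5)
Growth factor: (1 + 0.0797/1)^2.5 = 1.2113168
A = $16,994.12 × 1.2113168
A = $20,585.26

A = P(1 + r/n)^(nt) = $20,585.26


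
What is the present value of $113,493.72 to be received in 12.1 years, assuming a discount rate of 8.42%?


Present value formula: PV = FV / (1 + r)^t
PV = $113,493.72 / (1 + 0.0842)^12.1
PV = $113,493.72 / 2.6596456
PV = $42,672.50

PV = FV / (1 + r)^t = $42,672.50


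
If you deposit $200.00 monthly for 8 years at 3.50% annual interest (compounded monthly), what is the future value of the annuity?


Future value of an ordinary annuity: FV = PMT × ((1 + r)^n − 1) / r
Monthly rate r = 0.035/12 ≈ 0.00291667, n = 96
FV = $200.00 × ((1 + 0.035/12)^96 − 1) / (0.035/12)
FV = $200.00 × 110.602523
FV = $22,120.50

FV = PMT × ((1+r)^n - 1)/r = $22,120.50


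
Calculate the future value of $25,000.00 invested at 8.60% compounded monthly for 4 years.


Compound interest formula: A = P(1 + r/n)^(nt)
A = $25,000.00 × (1 + 0.086/12)^(12 × 4)
Growth factor: (1 + 0.086/12)^48 = 1.4088492
A = $25,000.00 × 1.4088492
A = $35,221.23

A = P(1 + r/n)^(nt) = $35,221.23


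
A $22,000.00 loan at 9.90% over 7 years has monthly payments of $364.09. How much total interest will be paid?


Total paid over the life of the loan = PMT × n.
Total paid = $364.09 × 84 = $30,583.56
Total interest = total paid − principal = $30,583.56 − $22,000.00 = $8,583.56

Total interest = (PMT × n) - PV = $8,583.56


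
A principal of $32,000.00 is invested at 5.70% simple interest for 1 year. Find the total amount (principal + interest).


Total amount formula: A = P(1 + rt) = P + P·r·t
Interest: I = P × r × t = $32,000.00 × 0.057 × 1 = $1,824.00
A = P + I = $32,000.00 + $1,824.00 = $33,824.00

A = P + I = P(1 + rt) = $33,824.00


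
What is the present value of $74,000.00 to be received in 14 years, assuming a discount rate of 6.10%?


Present value formula: PV = FV / (1 + r)^t
PV = $74,000.00 / (1 + 0.061)^14
PV = $74,000.00 / 2.2909488
PV = $32,301.03

PV = FV / (1 + r)^t = $32,301.03


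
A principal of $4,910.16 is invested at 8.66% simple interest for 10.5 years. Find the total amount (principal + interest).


Total amount formula: A = P(1 + rt) = P + P·r·t
Interest: I = P × r × t = $4,910.16 × 0.0866 × 10.5 = $4,464.81
A = P + I = $4,910.16 + $4,464.81 = $9,374.97

A = P + I = P(1 + rt) = $9,374.97


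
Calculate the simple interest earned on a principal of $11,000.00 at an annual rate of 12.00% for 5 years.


Simple interest formula: I = P × r × t
I = $11,000.00 × 0.12 × 5
I = $6,600.00

I = P × r × t = $6,600.00


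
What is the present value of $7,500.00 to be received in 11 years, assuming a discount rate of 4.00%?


Present value formula: PV = FV / (1 + r)^t
PV = $7,500.00 / (1 + 0.04)^11
PV = $7,500.00 / 1.539454
PV = $4,871.86

PV = FV / (1 + r)^t = $4,871.86


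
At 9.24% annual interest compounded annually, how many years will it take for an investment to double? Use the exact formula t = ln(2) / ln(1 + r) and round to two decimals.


Doubling condition: (1 + r)^t = 2
Take ln of both sides: t × ln(1 + r) = ln(2)
t = ln(2) / ln(1 + r)
t = 0.693147 / 0.088377
t = 7.84

t = ln(2) / ln(1 + r) = 7.84 years


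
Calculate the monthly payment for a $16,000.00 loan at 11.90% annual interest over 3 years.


Loan payment formula: PMT = PV × r / (1 − (1 + r)^(−n))
Monthly rate r = 0.119/12 ≈ 0.00991667, n = 36 months
Denominator: 1 − (1 + 0.119/12)^(−36) = 0.2989959
PMT = $16,000.00 × (0.119/12) / 0.2989959
PMT = $530.67 per month

PMT = PV × r / (1-(1+r)^(-n)) = $530.67/month


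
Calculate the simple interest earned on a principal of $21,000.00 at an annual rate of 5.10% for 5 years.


Simple interest formula: I = P × r × t
I = $21,000.00 × 0.051 × 5
I = $5,355.00

I = P × r × t = $5,355.00


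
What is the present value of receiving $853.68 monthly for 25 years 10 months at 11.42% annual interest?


Present value of an ordinary annuity: PV = PMT × (1 − (1 + r)^(−n)) / r
Monthly rate r = 0.1142/12 ≈ 0.00951667, n = 310
PV = $853.68 × (1 − (1 + 0.1142/12)^(−310)) / (0.1142/12)
PV = $853.68 × 99.502688
PV = $84,943.45

PV = PMT × (1-(1+r)^(-n))/r = $84,943.45


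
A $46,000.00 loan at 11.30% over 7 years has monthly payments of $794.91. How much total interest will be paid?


Total paid over the life of the loan = PMT × n.
Total paid = $794.91 × 84 = $66,772.44
Total interest = total paid − principal = $66,772.44 − $46,000.00 = $20,772.44

Total interest = (PMT × n) - PV = $20,772.44


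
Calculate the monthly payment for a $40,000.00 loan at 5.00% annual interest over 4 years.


Loan payment formula: PMT = PV × r / (1 − (1 + r)^(−n))
Monthly rate r = 0.05/12 ≈ 0.00416667, n = 48 months
Denominator: 1 − (1 + 0.05/12)^(−48) = 0.180929
PMT = $40,000.00 × (0.05/12) / 0.180929
PMT = $921.17 per month

PMT = PV × r / (1-(1+r)^(-n)) = $921.17/month


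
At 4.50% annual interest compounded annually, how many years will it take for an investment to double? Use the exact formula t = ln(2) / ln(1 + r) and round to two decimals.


Doubling condition: (1 + r)^t = 2
Take ln of both sides: t × ln(1 + r) = ln(2)
t = ln(2) / ln(1 + r)
t = 0.693147 / 0.044017
t = 15.75

t = ln(2) / ln(1 + r) = 15.75 years


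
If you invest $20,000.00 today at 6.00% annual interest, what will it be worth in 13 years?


Future value formula: FV = PV × (1 + r)^t
FV = $20,000.00 × (1 + 0.06)^13
FV = $20,000.00 × 2.1329283
FV = $42,658.57

FV = PV × (1 + r)^t = $42,658.57


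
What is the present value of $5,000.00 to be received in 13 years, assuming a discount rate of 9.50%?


Present value formula: PV = FV / (1 + r)^t
PV = $5,000.00 / (1 + 0.095)^13
PV = $5,000.00 / 3.253745
PV = $1,536.69

PV = FV / (1 + r)^t = $1,536.69


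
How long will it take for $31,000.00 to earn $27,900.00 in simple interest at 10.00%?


Rearrange the simple interest formula for t:
I = P × r × t  ⇒  t = I / (P × r)
t = $27,900.00 / ($31,000.00 × 0.1)
t = 9

t = I/(P×r) = 9 years


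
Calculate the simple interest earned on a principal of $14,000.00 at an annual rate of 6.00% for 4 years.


Simple interest formula: I = P × r × t
I = $14,000.00 × 0.06 × 4
I = $3,360.00

I = P × r × t = $3,360.00


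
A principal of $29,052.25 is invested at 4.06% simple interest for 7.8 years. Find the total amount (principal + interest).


Total amount formula: A = P(1 + rt) = P + P·r·t
Interest: I = P × r × t = $29,052.25 × 0.0406 × 7.8 = $9,200.27
A = P + I = $29,052.25 + $9,200.27 = $38,252.52

A = P + I = P(1 + rt) = $38,252.52


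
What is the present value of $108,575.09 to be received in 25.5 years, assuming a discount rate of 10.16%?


Present value formula: PV = FV / (1 + r)^t
PV = $108,575.09 / (1 + 0.1016)^25.5
PV = $108,575.09 / 11.792616
PV = $9,207.04

PV = FV / (1 + r)^t = $9,207.04


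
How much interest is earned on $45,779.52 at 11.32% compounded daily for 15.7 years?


Compound interest earned = final amount − principal.
A = P(1 + r/n)^(nt) = $45,779.52 × (1 + 0.1132/365)^(365 × 15.7) = $270,643.18
Interest = A − P = $270,643.18 − $45,779.52 = $224,863.66

Interest = A - P = $224,863.66


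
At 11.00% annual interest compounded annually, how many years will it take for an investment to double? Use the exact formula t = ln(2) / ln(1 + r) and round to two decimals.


Doubling condition: (1 + r)^t = 2
Take ln of both sides: t × ln(1 + r) = ln(2)
t = ln(2) / ln(1 + r)
t = 0.693147 / 0.104360
t = 6.64

t = ln(2) / ln(1 + r) = 6.64 years


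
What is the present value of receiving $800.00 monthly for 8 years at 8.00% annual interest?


Present value of an ordinary annuity: PV = PMT × (1 − (1 + r)^(−n)) / r
Monthly rate r = 0.08/12 ≈ 0.00666667, n = 96
PV = $800.00 × (1 − (1 + 0.08/12)^(−96)) / (0.08/12)
PV = $800.00 × 70.737970
PV = $56,590.38

PV = PMT × (1-(1+r)^(-n))/r = $56,590.38


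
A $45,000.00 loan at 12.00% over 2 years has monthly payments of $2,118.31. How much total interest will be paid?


Total paid over the life of the loan = PMT × n.
Total paid = $2,118.31 × 24 = $50,839.44
Total interest = total paid − principal = $50,839.44 − $45,000.00 = $5,839.44

Total interest = (PMT × n) - PV = $5,839.44


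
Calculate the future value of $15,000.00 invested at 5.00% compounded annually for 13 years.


Compound interest formula: A = P(1 + r/n)^(nt)
A = $15,000.00 × (1 + 0.05/1)^(1 × 13)
Growth factor: (1 + 0.05/1)^13 = 1.8856491
A = $15,000.00 × 1.8856491
A = $28,284.74

A = P(1 + r/n)^(nt) = $28,284.74


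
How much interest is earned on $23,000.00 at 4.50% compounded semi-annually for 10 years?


Compound interest earned = final amount − principal.
A = P(1 + r/n)^(nt) = $23,000.00 × (1 + 0.045/2)^(2 × 10) = $35,891.71
Interest = A − P = $35,891.71 − $23,000.00 = $12,891.71

Interest = A - P = $12,891.71


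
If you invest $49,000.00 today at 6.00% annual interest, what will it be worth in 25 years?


Future value formula: FV = PV × (1 + r)^t
FV = $49,000.00 × (1 + 0.06)^25
FV = $49,000.00 × 4.29187072
FV = $210,301.67

FV = PV × (1 + r)^t = $210,301.67


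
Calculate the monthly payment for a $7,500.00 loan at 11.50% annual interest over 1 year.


Loan payment formula: PMT = PV × r / (1 − (1 + r)^(−n))
Monthly rate r = 0.115/12 ≈ 0.00958333, n = 12 months
Denominator: 1 − (1 + 0.115/12)^(−12) = 0.108146
PMT = $7,500.00 × (0.115/12) / 0.108146
PMT = $664.61 per month

PMT = PV × r / (1-(1+r)^(-n)) = $664.61/month


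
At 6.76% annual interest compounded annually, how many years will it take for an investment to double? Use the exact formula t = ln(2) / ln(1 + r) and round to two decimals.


Doubling condition: (1 + r)^t = 2
Take ln of both sides: t × ln(1 + r) = ln(2)
t = ln(2) / ln(1 + r)
t = 0.693147 / 0.065413
t = 10.60

t = ln(2) / ln(1 + r) = 10.60 years


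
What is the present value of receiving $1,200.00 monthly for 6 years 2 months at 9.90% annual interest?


Present value of an ordinary annuity: PV = PMT × (1 − (1 + r)^(−n)) / r
Monthly rate r = 0.099/12 = 0.00825, n = 74
PV = $1,200.00 × (1 − (1 + 0.099/12)^(−74)) / (0.099/12)
PV = $1,200.00 × 55.219257
PV = $66,263.11

PV = PMT × (1-(1+r)^(-n))/r = $66,263.11


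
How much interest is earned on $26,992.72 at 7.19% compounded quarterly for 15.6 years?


Compound interest earned = final amount − principal.
A = P(1 + r/n)^(nt) = $26,992.72 × (1 + 0.0719/4)^(4 × 15.6) = $82,043.18
Interest = A − P = $82,043.18 − $26,992.72 = $55,050.46

Interest = A - P = $55,050.46


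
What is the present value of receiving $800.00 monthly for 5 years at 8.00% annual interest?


Present value of an ordinary annuity: PV = PMT × (1 − (1 + r)^(−n)) / r
Monthly rate r = 0.08/12 ≈ 0.00666667, n = 60
PV = $800.00 × (1 − (1 + 0.08/12)^(−60)) / (0.08/12)
PV = $800.00 × 49.318433
PV = $39,454.75

PV = PMT × (1-(1+r)^(-n))/r = $39,454.75


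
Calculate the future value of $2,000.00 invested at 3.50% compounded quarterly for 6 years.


Compound interest formula: A = P(1 + r/n)^(nt)
A = $2,000.00 × (1 + 0.035/4)^(4 × 6)
Growth factor: (1 + 0.035/4)^24 = 1.232552
A = $2,000.00 × 1.232552
A = $2,465.10

A = P(1 + r/n)^(nt) = $2,465.10


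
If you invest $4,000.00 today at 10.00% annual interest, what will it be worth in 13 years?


Future value formula: FV = PV × (1 + r)^t
FV = $4,000.00 × (1 + 0.1)^13
FV = $4,000.00 × 3.452271
FV = $13,809.08

FV = PV × (1 + r)^t = $13,809.08


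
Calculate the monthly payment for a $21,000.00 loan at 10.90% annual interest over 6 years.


Loan payment formula: PMT = PV × r / (1 − (1 + r)^(−n))
Monthly rate r = 0.109/12 ≈ 0.00908333, n = 72 months
Denominator: 1 − (1 + 0.109/12)^(−72) = 0.478501
PMT = $21,000.00 × (0.109/12) / 0.478501
PMT = $398.64 per month

PMT = PV × r / (1-(1+r)^(-n)) = $398.64/month


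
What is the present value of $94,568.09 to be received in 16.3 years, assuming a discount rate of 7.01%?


Present value formula: PV = FV / (1 + r)^t
PV = $94,568.09 / (1 + 0.0701)^16.3
PV = $94,568.09 / 3.0172906
PV = $31,342.06

PV = FV / (1 + r)^t = $31,342.06


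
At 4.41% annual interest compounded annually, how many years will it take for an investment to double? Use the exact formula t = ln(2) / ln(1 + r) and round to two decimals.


Doubling condition: (1 + r)^t = 2
Take ln of both sides: t × ln(1 + r) = ln(2)
t = ln(2) / ln(1 + r)
t = 0.693147 / 0.043155
t = 16.06

t = ln(2) / ln(1 + r) = 16.06 years


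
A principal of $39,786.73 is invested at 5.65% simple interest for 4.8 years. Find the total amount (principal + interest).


Total amount formula: A = P(1 + rt) = P + P·r·t
Interest: I = P × r × t = $39,786.73 × 0.0565 × 4.8 = $10,790.16
A = P + I = $39,786.73 + $10,790.16 = $50,576.89

A = P + I = P(1 + rt) = $50,576.89


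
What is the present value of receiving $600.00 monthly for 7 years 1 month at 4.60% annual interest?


Present value of an ordinary annuity: PV = PMT × (1 − (1 + r)^(−n)) / r
Monthly rate r = 0.046/12 ≈ 0.00383333, n = 85
PV = $600.00 × (1 − (1 + 0.046/12)^(−85)) / (0.046/12)
PV = $600.00 × 72.423824
PV = $43,454.29

PV = PMT × (1-(1+r)^(-n))/r = $43,454.29


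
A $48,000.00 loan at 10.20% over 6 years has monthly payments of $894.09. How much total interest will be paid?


Total paid over the life of the loan = PMT × n.
Total paid = $894.09 × 72 = $64,374.48
Total interest = total paid − principal = $64,374.48 − $48,000.00 = $16,374.48

Total interest = (PMT × n) - PV = $16,374.48


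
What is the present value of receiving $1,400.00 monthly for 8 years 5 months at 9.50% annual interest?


Present value of an ordinary annuity: PV = PMT × (1 − (1 + r)^(−n)) / r
Monthly rate r = 0.095/12 ≈ 0.00791667, n = 101
PV = $1,400.00 × (1 − (1 + 0.095/12)^(−101)) / (0.095/12)
PV = $1,400.00 × 69.355741
PV = $97,098.04

PV = PMT × (1-(1+r)^(-n))/r = $97,098.04


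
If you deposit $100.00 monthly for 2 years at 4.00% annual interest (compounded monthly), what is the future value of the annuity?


Future value of an ordinary annuity: FV = PMT × ((1 + r)^n − 1) / r
Monthly rate r = 0.04/12 ≈ 0.00333333, n = 24
FV = $100.00 × ((1 + 0.04/12)^24 − 1) / (0.04/12)
FV = $100.00 × 24.942888
FV = $2,494.29

FV = PMT × ((1+r)^n - 1)/r = $2,494.29


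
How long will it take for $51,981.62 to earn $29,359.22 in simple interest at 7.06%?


Rearrange the simple interest formula for t:
I = P × r × t  ⇒  t = I / (P × r)
t = $29,359.22 / ($51,981.62 × 0.0706)
t = 8

t = I/(P×r) = 8 years


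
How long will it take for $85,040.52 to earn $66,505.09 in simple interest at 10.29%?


Rearrange the simple interest formula for t:
I = P × r × t  ⇒  t = I / (P × r)
t = $66,505.09 / ($85,040.52 × 0.1029)
t = 7.6

t = I/(P×r) = 7.6 years


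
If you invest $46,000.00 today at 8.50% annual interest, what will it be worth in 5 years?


Future value formula: FV = PV × (1 + r)^t
FV = $46,000.00 × (1 + 0.085)^5
FV = $46,000.00 × 1.5036567
FV = $69,168.21

FV = PV × (1 + r)^t = $69,168.21


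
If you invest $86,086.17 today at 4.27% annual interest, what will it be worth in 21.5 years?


Future value formula: FV = PV × (1 + r)^t
FV = $86,086.17 × (1 + 0.0427)^21.5
FV = $86,086.17 × 2.4571209
FV = $211,524.13

FV = PV × (1 + r)^t = $211,524.13


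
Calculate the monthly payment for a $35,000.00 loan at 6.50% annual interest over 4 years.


Loan payment formula: PMT = PV × r / (1 − (1 + r)^(−n))
Monthly rate r = 0.065/12 ≈ 0.00541667, n = 48 months
Denominator: 1 − (1 + 0.065/12)^(−48) = 0.228407
PMT = $35,000.00 × (0.065/12) / 0.228407
PMT = $830.02 per month

PMT = PV × r / (1-(1+r)^(-n)) = $830.02/month


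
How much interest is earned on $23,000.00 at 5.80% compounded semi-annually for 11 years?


Compound interest earned = final amount − principal.
A = P(1 + r/n)^(nt) = $23,000.00 × (1 + 0.058/2)^(2 × 11) = $43,138.60
Interest = A − P = $43,138.60 − $23,000.00 = $20,138.60

Interest = A - P = $20,138.60


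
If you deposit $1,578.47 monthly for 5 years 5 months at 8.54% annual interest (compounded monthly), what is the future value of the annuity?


Future value of an ordinary annuity: FV = PMT × ((1 + r)^n − 1) / r
Monthly rate r = 0.0854/12 ≈ 0.00711667, n = 65
FV = $1,578.47 × ((1 + 0.0854/12)^65 − 1) / (0.0854/12)
FV = $1,578.47 × 82.281746
FV = $129,879.27

FV = PMT × ((1+r)^n - 1)/r = $129,879.27


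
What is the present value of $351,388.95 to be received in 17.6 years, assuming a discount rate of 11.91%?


Present value formula: PV = FV / (1 + r)^t
PV = $351,388.95 / (1 + 0.1191)^17.6
PV = $351,388.95 / 7.245904
PV = $48,494.84

PV = FV / (1 + r)^t = $48,494.84


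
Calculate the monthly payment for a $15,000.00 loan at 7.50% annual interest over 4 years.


Loan payment formula: PMT = PV × r / (1 − (1 + r)^(−n))
Monthly rate r = 0.075/12 = 0.00625, n = 48 months
Denominator: 1 − (1 + 0.075/12)^(−48) = 0.258490
PMT = $15,000.00 × (0.075/12) / 0.258490
PMT = $362.68 per month

PMT = PV × r / (1-(1+r)^(-n)) = $362.68/month


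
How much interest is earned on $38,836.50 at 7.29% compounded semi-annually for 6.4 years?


Compound interest earned = final amount − principal.
A = P(1 + r/n)^(nt) = $38,836.50 × (1 + 0.0729/2)^(2 × 6.4) = $61,412.82
Interest = A − P = $61,412.82 − $38,836.50 = $22,576.32

Interest = A - P = $22,576.32


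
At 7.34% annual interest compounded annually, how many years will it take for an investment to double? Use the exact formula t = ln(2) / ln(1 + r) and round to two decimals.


Doubling condition: (1 + r)^t = 2
Take ln of both sides: t × ln(1 + r) = ln(2)
t = ln(2) / ln(1 + r)
t = 0.693147 / 0.070831
t = 9.79

t = ln(2) / ln(1 + r) = 9.79 years


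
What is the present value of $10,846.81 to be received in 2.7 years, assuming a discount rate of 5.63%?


Present value formula: PV = FV / (1 + r)^t
PV = $10,846.81 / (1 + 0.0563)^2.7
PV = $10,846.81 / 1.159380
PV = $9,355.70

PV = FV / (1 + r)^t = $9,355.70


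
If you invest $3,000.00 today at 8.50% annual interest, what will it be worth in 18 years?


Future value formula: FV = PV × (1 + r)^t
FV = $3,000.00 × (1 + 0.085)^18
FV = $3,000.00 × 4.3424546
FV = $13,027.36

FV = PV × (1 + r)^t = $13,027.36


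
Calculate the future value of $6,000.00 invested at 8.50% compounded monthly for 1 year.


Compound interest formula: A = P(1 + r/n)^(nt)
A = $6,000.00 × (1 + 0.085/12)^(12 × 1)
Growth factor: (1 + 0.085/12)^12 = 1.088391
A = $6,000.00 × 1.088391
A = $6,530.35

A = P(1 + r/n)^(nt) = $6,530.35


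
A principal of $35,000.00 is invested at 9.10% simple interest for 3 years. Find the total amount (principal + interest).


Total amount formula: A = P(1 + rt) = P + P·r·t
Interest: I = P × r × t = $35,000.00 × 0.091 × 3 = $9,555.00
A = P + I = $35,000.00 + $9,555.00 = $44,555.00

A = P + I = P(1 + rt) = $44,555.00


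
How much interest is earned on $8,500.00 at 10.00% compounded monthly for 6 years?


Compound interest earned = final amount − principal.
A = P(1 + r/n)^(nt) = $8,500.00 × (1 + 0.1/12)^(12 × 6) = $15,449.55
Interest = A − P = $15,449.55 − $8,500.00 = $6,949.55

Interest = A - P = $6,949.55


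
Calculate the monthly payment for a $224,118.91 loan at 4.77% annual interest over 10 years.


Loan payment formula: PMT = PV × r / (1 − (1 + r)^(−n))
Monthly rate r = 0.0477/12 = 0.003975, n = 120 months
Denominator: 1 − (1 + 0.0477/12)^(−120) = 0.378770
PMT = $224,118.91 × (0.0477/12) / 0.378770
PMT = $2,352.01 per month

PMT = PV × r / (1-(1+r)^(-n)) = $2,352.01/month


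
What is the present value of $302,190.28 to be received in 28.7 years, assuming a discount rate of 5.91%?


Present value formula: PV = FV / (1 + r)^t
PV = $302,190.28 / (1 + 0.0591)^28.7
PV = $302,190.28 / 5.196261
PV = $58,155.33

PV = FV / (1 + r)^t = $58,155.33


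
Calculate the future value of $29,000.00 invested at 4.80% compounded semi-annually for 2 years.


Compound interest formula: A = P(1 + r/n)^(nt)
A = $29,000.00 × (1 + 0.048/2)^(2 × 2)
Growth factor: (1 + 0.048/2)^4 = 1.0995116
A = $29,000.00 × 1.0995116
A = $31,885.84

A = P(1 + r/n)^(nt) = $31,885.84


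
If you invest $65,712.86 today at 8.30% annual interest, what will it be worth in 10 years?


Future value formula: FV = PV × (1 + r)^t
FV = $65,712.86 × (1 + 0.083)^10
FV = $65,712.86 × 2.2196503
FV = $145,859.57

FV = PV × (1 + r)^t = $145,859.57


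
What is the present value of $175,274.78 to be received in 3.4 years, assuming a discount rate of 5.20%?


Present value formula: PV = FV / (1 + r)^t
PV = $175,274.78 / (1 + 0.052)^3.4
PV = $175,274.78 / 1.1881014
PV = $147,525.10

PV = FV / (1 + r)^t = $147,525.10


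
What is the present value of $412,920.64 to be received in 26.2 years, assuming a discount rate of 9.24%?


Present value formula: PV = FV / (1 + r)^t
PV = $412,920.64 / (1 + 0.0924)^26.2
PV = $412,920.64 / 10.129787
PV = $40,763.01

PV = FV / (1 + r)^t = $40,763.01


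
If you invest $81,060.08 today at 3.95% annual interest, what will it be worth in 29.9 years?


Future value formula: FV = PV × (1 + r)^t
FV = $81,060.08 × (1 + 0.0395)^29.9
FV = $81,060.08 × 3.18458145
FV = $258,142.43

FV = PV × (1 + r)^t = $258,142.43


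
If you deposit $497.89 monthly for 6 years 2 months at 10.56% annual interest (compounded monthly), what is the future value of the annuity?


Future value of an ordinary annuity: FV = PMT × ((1 + r)^n − 1) / r
Monthly rate r = 0.1056/12 = 0.0088, n = 74
FV = $497.89 × ((1 + 0.1056/12)^74 − 1) / (0.1056/12)
FV = $497.89 × 103.680171
FV = $51,621.32

FV = PMT × ((1+r)^n - 1)/r = $51,621.32


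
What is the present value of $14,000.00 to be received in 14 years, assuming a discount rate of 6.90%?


Present value formula: PV = FV / (1 + r)^t
PV = $14,000.00 / (1 + 0.069)^14
PV = $14,000.00 / 2.545001
PV = $5,500.98

PV = FV / (1 + r)^t = $5,500.98


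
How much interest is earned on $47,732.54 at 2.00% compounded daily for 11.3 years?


Compound interest earned = final amount − principal.
A = P(1 + r/n)^(nt) = $47,732.54 × (1 + 0.02/365)^(365 × 11.3) = $59,835.98
Interest = A − P = $59,835.98 − $47,732.54 = $12,103.44

Interest = A - P = $12,103.44


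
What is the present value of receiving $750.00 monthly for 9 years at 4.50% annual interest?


Present value of an ordinary annuity: PV = PMT × (1 − (1 + r)^(−n)) / r
Monthly rate r = 0.045/12 = 0.00375, n = 108
PV = $750.00 × (1 − (1 + 0.045/12)^(−108)) / (0.045/12)
PV = $750.00 × 88.6714066
PV = $66,503.55

PV = PMT × (1-(1+r)^(-n))/r = $66,503.55


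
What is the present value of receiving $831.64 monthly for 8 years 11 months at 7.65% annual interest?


Present value of an ordinary annuity: PV = PMT × (1 − (1 + r)^(−n)) / r
Monthly rate r = 0.0765/12 = 0.006375, n = 107
PV = $831.64 × (1 − (1 + 0.0765/12)^(−107)) / (0.0765/12)
PV = $831.64 × 77.390228
PV = $64,360.81

PV = PMT × (1-(1+r)^(-n))/r = $64,360.81


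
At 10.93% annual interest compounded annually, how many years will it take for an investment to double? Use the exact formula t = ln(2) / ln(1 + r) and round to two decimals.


Doubling condition: (1 + r)^t = 2
Take ln of both sides: t × ln(1 + r) = ln(2)
t = ln(2) / ln(1 + r)
t = 0.693147 / 0.103729
t = 6.68

t = ln(2) / ln(1 + r) = 6.68 years


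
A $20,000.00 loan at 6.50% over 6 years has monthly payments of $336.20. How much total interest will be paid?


Total paid over the life of the loan = PMT × n.
Total paid = $336.20 × 72 = $24,206.40
Total interest = total paid − principal = $24,206.40 − $20,000.00 = $4,206.40

Total interest = (PMT × n) - PV = $4,206.40


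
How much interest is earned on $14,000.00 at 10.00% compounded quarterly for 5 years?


Compound interest earned = final amount − principal.
A = P(1 + r/n)^(nt) = $14,000.00 × (1 + 0.1/4)^(4 × 5) = $22,940.63
Interest = A − P = $22,940.63 − $14,000.00 = $8,940.63

Interest = A - P = $8,940.63


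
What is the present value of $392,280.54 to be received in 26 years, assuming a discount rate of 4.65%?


Present value formula: PV = FV / (1 + r)^t
PV = $392,280.54 / (1 + 0.0465)^26
PV = $392,280.54 / 3.26001839
PV = $120,330.78

PV = FV / (1 + r)^t = $120,330.78


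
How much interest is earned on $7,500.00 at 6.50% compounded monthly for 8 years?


Compound interest earned = final amount − principal.
A = P(1 + r/n)^(nt) = $7,500.00 × (1 + 0.065/12)^(12 × 8) = $12,597.52
Interest = A − P = $12,597.52 − $7,500.00 = $5,097.52

Interest = A - P = $5,097.52


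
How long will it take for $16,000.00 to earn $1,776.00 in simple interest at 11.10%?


Rearrange the simple interest formula for t:
I = P × r × t  ⇒  t = I / (P × r)
t = $1,776.00 / ($16,000.00 × 0.111)
t = 1

t = I/(P×r) = 1 year


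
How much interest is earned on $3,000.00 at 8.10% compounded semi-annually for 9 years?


Compound interest earned = final amount − principal.
A = P(1 + r/n)^(nt) = $3,000.00 × (1 + 0.081/2)^(2 × 9) = $6,130.26
Interest = A − P = $6,130.26 − $3,000.00 = $3,130.26

Interest = A - P = $3,130.26


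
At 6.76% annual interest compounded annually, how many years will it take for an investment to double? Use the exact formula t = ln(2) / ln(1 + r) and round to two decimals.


Doubling condition: (1 + r)^t = 2
Take ln of both sides: t × ln(1 + r) = ln(2)
t = ln(2) / ln(1 + r)
t = 0.693147 / 0.065413
t = 10.60

t = ln(2) / ln(1 + r) = 10.60 years


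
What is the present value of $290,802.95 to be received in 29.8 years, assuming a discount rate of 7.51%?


Present value formula: PV = FV / (1 + r)^t
PV = $290,802.95 / (1 + 0.0751)^29.8
PV = $290,802.95 / 8.653187
PV = $33,606.46

PV = FV / (1 + r)^t = $33,606.46


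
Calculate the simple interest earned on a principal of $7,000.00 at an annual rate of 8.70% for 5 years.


Simple interest formula: I = P × r × t
I = $7,000.00 × 0.087 × 5
I = $3,045.00

I = P × r × t = $3,045.00


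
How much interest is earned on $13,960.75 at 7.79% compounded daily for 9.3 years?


Compound interest earned = final amount − principal.
A = P(1 + r/n)^(nt) = $13,960.75 × (1 + 0.0779/365)^(365 × 9.3) = $28,807.69
Interest = A − P = $28,807.69 − $13,960.75 = $14,846.94

Interest = A - P = $14,846.94


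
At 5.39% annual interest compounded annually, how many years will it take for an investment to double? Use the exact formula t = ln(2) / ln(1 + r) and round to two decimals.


Doubling condition: (1 + r)^t = 2
Take ln of both sides: t × ln(1 + r) = ln(2)
t = ln(2) / ln(1 + r)
t = 0.693147 / 0.052498
t = 13.20

t = ln(2) / ln(1 + r) = 13.20 years


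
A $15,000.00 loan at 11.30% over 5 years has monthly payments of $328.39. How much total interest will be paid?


Total paid over the life of the loan = PMT × n.
Total paid = $328.39 × 60 = $19,703.40
Total interest = total paid − principal = $19,703.40 − $15,000.00 = $4,703.40

Total interest = (PMT × n) - PV = $4,703.40


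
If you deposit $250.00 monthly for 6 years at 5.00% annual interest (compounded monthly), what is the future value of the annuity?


Future value of an ordinary annuity: FV = PMT × ((1 + r)^n − 1) / r
Monthly rate r = 0.05/12 ≈ 0.00416667, n = 72
FV = $250.00 × ((1 + 0.05/12)^72 − 1) / (0.05/12)
FV = $250.00 × 83.764259
FV = $20,941.06

FV = PMT × ((1+r)^n - 1)/r = $20,941.06


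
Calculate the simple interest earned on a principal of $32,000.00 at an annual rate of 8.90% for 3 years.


Simple interest formula: I = P × r × t
I = $32,000.00 × 0.089 × 3
I = $8,544.00

I = P × r × t = $8,544.00


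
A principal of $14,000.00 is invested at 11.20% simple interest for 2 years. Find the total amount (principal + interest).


Total amount formula: A = P(1 + rt) = P + P·r·t
Interest: I = P × r × t = $14,000.00 × 0.112 × 2 = $3,136.00
A = P + I = $14,000.00 + $3,136.00 = $17,136.00

A = P + I = P(1 + rt) = $17,136.00


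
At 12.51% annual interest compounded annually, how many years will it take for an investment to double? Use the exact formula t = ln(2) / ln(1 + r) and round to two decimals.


Doubling condition: (1 + r)^t = 2
Take ln of both sides: t × ln(1 + r) = ln(2)
t = ln(2) / ln(1 + r)
t = 0.693147 / 0.117872
t = 5.88

t = ln(2) / ln(1 + r) = 5.88 years


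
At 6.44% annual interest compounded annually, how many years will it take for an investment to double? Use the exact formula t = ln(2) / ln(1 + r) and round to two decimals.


Doubling condition: (1 + r)^t = 2
Take ln of both sides: t × ln(1 + r) = ln(2)
t = ln(2) / ln(1 + r)
t = 0.693147 / 0.062411
t = 11.11

t = ln(2) / ln(1 + r) = 11.11 years


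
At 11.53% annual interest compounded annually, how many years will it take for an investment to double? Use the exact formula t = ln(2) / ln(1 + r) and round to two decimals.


Doubling condition: (1 + r)^t = 2
Take ln of both sides: t × ln(1 + r) = ln(2)
t = ln(2) / ln(1 + r)
t = 0.693147 / 0.109123
t = 6.35

t = ln(2) / ln(1 + r) = 6.35 years
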